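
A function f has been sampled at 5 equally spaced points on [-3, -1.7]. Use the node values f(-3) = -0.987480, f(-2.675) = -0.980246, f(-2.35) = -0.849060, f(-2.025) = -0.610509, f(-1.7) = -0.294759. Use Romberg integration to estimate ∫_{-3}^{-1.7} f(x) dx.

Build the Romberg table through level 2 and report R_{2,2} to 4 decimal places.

-1.0121

R_{0,0} (trapezoid, 1 panel, h=1.3000): -0.833455
R_{1,0} (trapezoid, 2 panels, h=0.6500): -0.968617
R_{2,0} (trapezoid, 4 panels, h=0.3250): -1.001304
R_{1,1} = -0.968617 + (-0.968617 − (-0.833455))/3 = -1.013671
R_{2,1} = -1.001304 + (-1.001304 − (-0.968617))/3 = -1.012200
R_{2,2} = -1.012200 + (-1.012200 − (-1.013671))/15 = -1.012102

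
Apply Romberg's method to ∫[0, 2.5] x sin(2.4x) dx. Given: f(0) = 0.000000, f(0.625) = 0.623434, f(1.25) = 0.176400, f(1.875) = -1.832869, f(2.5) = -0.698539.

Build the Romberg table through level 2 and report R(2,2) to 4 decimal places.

R(0,0) (trapezoid, 1 panel, h=2.5000): -0.873174
R(1,0) (trapezoid, 2 panels, h=1.2500): -0.216087
R(2,0) (trapezoid, 4 panels, h=0.6250): -0.863940
R(1,1) = -0.216087 + (-0.216087 − (-0.873174))/3 = 0.002942
R(2,1) = -0.863940 + (-0.863940 − (-0.216087))/3 = -1.079891
R(2,2) = -1.079891 + (-1.079891 − 0.002942)/15 = -1.152080

-1.1521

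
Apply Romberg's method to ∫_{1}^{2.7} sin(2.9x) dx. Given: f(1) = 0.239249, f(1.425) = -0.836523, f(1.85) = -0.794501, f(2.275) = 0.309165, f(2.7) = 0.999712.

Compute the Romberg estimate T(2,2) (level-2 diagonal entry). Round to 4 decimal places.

T(0,0) (trapezoid, 1 panel, h=1.7000): 1.053117
T(1,0) (trapezoid, 2 panels, h=0.8500): -0.148767
T(2,0) (trapezoid, 4 panels, h=0.4250): -0.298511
T(1,1) = -0.148767 + (-0.148767 − 1.053117)/3 = -0.549395
T(2,1) = -0.298511 + (-0.298511 − (-0.148767))/3 = -0.348426
T(2,2) = -0.348426 + (-0.348426 − (-0.549395))/15 = -0.335028

-0.3350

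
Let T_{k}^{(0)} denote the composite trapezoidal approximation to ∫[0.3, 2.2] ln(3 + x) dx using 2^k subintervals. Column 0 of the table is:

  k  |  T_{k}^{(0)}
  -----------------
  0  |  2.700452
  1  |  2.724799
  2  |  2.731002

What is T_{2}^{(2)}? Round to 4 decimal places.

2.7331

Richardson extrapolation on the trapezoidal column (denominator 4−1=3):
T_{1}^{(1)} = (4·2.724799 − 2.700452) / 3 = 2.732915
T_{2}^{(1)} = (4·2.731002 − 2.724799) / 3 = 2.733070
T_{2}^{(2)} = 2.733070 + (2.733070 − 2.732915)/15 = 2.733080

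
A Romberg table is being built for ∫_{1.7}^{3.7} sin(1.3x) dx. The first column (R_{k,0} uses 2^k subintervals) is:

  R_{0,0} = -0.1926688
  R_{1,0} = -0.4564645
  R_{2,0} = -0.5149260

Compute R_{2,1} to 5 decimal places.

-0.53441

R_{2,1} = (4·(-0.5149260) − (-0.4564645)) / 3 = -0.5344132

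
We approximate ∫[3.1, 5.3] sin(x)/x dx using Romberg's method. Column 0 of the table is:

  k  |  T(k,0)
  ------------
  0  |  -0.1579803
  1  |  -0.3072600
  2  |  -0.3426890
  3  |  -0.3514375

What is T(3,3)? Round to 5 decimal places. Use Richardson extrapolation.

Richardson extrapolation on the trapezoidal column (denominator 4−1=3):
T(1,1) = (4·(-0.3072600) − (-0.1579803)) / 3 = -0.3570199
T(2,1) = (4·(-0.3426890) − (-0.3072600)) / 3 = -0.3544987
T(3,1) = (4·(-0.3514375) − (-0.3426890)) / 3 = -0.3543537
T(2,2) = -0.3544987 + (-0.3544987 − (-0.3570199))/15 = -0.3543306
T(3,2) = (16·(-0.3543537) − (-0.3544987)) / 15 = -0.3543440
T(3,3) = (64·(-0.3543440) − (-0.3543306)) / 63 = -0.3543442

-0.35434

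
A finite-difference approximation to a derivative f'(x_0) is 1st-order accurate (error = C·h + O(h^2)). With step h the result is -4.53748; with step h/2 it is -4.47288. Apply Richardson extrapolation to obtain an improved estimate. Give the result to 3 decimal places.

The leading error scales as h; refining by a factor of 2 reduces it by 2^1 = 2.
Extrapolated value = (2·A(h/2) − A(h)) / (2 − 1)
= (2·(-4.47288) − (-4.53748)) / 1
= -4.40828 / 1 = -4.40828

-4.408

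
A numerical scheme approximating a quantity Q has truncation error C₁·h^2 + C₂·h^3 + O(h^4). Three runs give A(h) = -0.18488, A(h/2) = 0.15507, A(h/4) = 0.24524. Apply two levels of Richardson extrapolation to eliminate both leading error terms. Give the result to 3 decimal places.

0.276

First eliminate the h^2 term (factor 2^2 = 4):
  B₁ = (4·0.15507 − (-0.18488))/3 = 0.26839
  B₂ = (4·0.24524 − 0.15507)/3 = 0.27530
Then eliminate the h^3 term (factor 2^3 = 8):
  (8·0.27530 − 0.26839)/7 = 0.27629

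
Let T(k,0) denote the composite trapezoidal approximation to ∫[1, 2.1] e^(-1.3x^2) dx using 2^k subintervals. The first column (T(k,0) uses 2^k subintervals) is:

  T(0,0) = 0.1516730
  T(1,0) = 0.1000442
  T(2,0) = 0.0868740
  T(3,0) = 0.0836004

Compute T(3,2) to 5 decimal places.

0.08251

T(2,1) = 0.0868740 + (0.0868740 − 0.1000442)/3 = 0.0824839
T(3,1) = (4·0.0836004 − 0.0868740) / 3 = 0.0825092
T(3,2) = 0.0825092 + (0.0825092 − 0.0824839)/15 = 0.0825109
(Column j=1 coincides with Simpson's rule on the same nodes.)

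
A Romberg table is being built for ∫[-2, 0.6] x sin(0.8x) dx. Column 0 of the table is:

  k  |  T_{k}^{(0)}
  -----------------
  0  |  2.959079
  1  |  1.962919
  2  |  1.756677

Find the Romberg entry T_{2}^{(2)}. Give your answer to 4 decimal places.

T_{1}^{(1)} = 1.962919 + (1.962919 − 2.959079)/3 = 1.630866
T_{2}^{(1)} = 1.756677 + (1.756677 − 1.962919)/3 = 1.687930
T_{2}^{(2)} = (16·1.687930 − 1.630866) / 15 = 1.691734

1.6917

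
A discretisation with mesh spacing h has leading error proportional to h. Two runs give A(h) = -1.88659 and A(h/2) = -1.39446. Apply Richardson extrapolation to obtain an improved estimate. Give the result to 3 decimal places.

-0.902

Extrapolated value = (2·A(h/2) − A(h)) / (2 − 1)
= (2·(-1.39446) − (-1.88659)) / 1
= -0.90233 / 1 = -0.90233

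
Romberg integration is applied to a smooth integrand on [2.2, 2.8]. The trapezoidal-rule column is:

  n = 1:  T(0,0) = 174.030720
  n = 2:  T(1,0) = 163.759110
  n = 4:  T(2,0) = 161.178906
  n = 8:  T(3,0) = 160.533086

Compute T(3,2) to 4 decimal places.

160.3177

Richardson extrapolation on the trapezoidal column (denominator 4−1=3):
T(2,1) = (4·161.178906 − 163.759110) / 3 = 160.318838
T(3,1) = (4·160.533086 − 161.178906) / 3 = 160.317813
T(3,2) = (16·160.317813 − 160.318838) / 15 = 160.317745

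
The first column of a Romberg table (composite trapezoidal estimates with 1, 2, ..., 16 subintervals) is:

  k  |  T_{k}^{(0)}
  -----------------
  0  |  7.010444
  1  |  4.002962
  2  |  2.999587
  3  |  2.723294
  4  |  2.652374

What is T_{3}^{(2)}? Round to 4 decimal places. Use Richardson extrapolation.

Richardson extrapolation on the trapezoidal column (denominator 4−1=3):
T_{2}^{(1)} = (4·2.999587 − 4.002962) / 3 = 2.665129
T_{3}^{(1)} = 2.723294 + (2.723294 − 2.999587)/3 = 2.631196
T_{3}^{(2)} = 2.631196 + (2.631196 − 2.665129)/15 = 2.628934

2.6289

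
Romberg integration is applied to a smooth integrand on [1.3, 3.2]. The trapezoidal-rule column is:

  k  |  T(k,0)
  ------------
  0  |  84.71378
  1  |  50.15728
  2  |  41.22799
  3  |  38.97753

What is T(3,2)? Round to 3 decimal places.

38.226

Richardson extrapolation on the trapezoidal column (denominator 4−1=3):
T(2,1) = (4·41.22799 − 50.15728) / 3 = 38.25156
T(3,1) = (4·38.97753 − 41.22799) / 3 = 38.22738
T(3,2) = (16·38.22738 − 38.25156) / 15 = 38.22577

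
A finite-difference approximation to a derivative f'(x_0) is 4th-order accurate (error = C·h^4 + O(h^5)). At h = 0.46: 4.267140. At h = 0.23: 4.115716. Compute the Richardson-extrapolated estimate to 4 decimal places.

Extrapolated value = (16·A(h/2) − A(h)) / (16 − 1)
= (16·4.115716 − 4.267140) / 15
= 61.584316 / 15 = 4.105621

4.1056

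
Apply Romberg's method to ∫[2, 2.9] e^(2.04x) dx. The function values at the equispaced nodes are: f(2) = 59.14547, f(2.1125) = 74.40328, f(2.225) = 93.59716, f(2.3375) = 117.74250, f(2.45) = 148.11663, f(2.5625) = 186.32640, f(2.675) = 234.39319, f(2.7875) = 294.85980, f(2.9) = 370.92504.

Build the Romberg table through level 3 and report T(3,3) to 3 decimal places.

T(0,0) (trapezoid, 1 panel, h=0.9000): 193.53173
T(1,0) (trapezoid, 2 panels, h=0.4500): 163.41835
T(2,0) (trapezoid, 4 panels, h=0.2250): 155.50700
T(3,0) (trapezoid, 8 panels, h=0.1125): 153.50335
T(1,1) = 163.41835 + (163.41835 − 193.53173)/3 = 153.38056
T(2,1) = 155.50700 + (155.50700 − 163.41835)/3 = 152.86988
T(3,1) = 153.50335 + (153.50335 − 155.50700)/3 = 152.83547
T(2,2) = 152.86988 + (152.86988 − 153.38056)/15 = 152.83583
T(3,2) = 152.83547 + (152.83547 − 152.86988)/15 = 152.83318
T(3,3) = 152.83318 + (152.83318 − 152.83583)/63 = 152.83314

152.833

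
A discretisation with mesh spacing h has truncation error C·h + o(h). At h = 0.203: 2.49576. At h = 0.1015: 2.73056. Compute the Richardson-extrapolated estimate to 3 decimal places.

Extrapolated value = (2·A(h/2) − A(h)) / (2 − 1)
= (2·2.73056 − 2.49576) / 1
= 2.96536 / 1 = 2.96536

2.965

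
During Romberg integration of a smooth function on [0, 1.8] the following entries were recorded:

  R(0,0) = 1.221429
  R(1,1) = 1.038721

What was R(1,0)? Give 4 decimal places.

1.0844

From R(1,1) = (4·R(1,0) − R(0,0))/3, solve for R(1,0):
4·R(1,0) = 3·1.038721 + 1.221429 = 4.337592
R(1,0) = 1.084398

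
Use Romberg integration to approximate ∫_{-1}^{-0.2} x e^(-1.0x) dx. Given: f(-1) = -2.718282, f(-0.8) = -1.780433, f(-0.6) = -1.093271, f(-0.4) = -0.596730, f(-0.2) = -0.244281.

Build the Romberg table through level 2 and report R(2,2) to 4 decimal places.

-0.9771

R(0,0) (trapezoid, 1 panel, h=0.8000): -1.185025
R(1,0) (trapezoid, 2 panels, h=0.4000): -1.029821
R(2,0) (trapezoid, 4 panels, h=0.2000): -0.990343
R(1,1) = -1.029821 + (-1.029821 − (-1.185025))/3 = -0.978086
R(2,1) = -0.990343 + (-0.990343 − (-1.029821))/3 = -0.977184
R(2,2) = -0.977184 + (-0.977184 − (-0.978086))/15 = -0.977124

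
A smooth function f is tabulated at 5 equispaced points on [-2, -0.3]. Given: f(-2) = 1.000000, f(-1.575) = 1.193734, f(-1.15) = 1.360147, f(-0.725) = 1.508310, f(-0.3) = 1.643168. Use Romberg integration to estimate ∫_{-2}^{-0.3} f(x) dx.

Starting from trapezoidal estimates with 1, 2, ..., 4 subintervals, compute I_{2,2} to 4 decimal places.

I_{0,0} (trapezoid, 1 panel, h=1.7000): 2.246693
I_{1,0} (trapezoid, 2 panels, h=0.8500): 2.279471
I_{2,0} (trapezoid, 4 panels, h=0.4250): 2.288104
I_{1,1} = 2.279471 + (2.279471 − 2.246693)/3 = 2.290397
I_{2,1} = 2.288104 + (2.288104 − 2.279471)/3 = 2.290982
I_{2,2} = 2.290982 + (2.290982 − 2.290397)/15 = 2.291021

2.2910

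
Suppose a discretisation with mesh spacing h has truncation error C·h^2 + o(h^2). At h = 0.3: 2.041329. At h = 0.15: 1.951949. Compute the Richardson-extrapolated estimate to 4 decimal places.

1.9222

Extrapolated value = (4·A(h/2) − A(h)) / (4 − 1)
= (4·1.951949 − 2.041329) / 3
= 5.766467 / 3 = 1.922156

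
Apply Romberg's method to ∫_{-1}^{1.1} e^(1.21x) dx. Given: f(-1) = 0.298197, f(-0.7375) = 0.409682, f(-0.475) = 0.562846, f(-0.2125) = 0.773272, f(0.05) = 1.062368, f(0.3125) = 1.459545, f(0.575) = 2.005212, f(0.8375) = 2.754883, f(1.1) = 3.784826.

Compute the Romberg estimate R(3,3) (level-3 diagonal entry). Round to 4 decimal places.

2.8815

R(0,0) (trapezoid, 1 panel, h=2.1000): 4.287174
R(1,0) (trapezoid, 2 panels, h=1.0500): 3.259073
R(2,0) (trapezoid, 4 panels, h=0.5250): 2.977767
R(3,0) (trapezoid, 8 panels, h=0.2625): 2.905696
R(1,1) = 3.259073 + (3.259073 − 4.287174)/3 = 2.916373
R(2,1) = 2.977767 + (2.977767 − 3.259073)/3 = 2.883998
R(3,1) = 2.905696 + (2.905696 − 2.977767)/3 = 2.881672
R(2,2) = 2.883998 + (2.883998 − 2.916373)/15 = 2.881840
R(3,2) = 2.881672 + (2.881672 − 2.883998)/15 = 2.881517
R(3,3) = 2.881517 + (2.881517 − 2.881840)/63 = 2.881512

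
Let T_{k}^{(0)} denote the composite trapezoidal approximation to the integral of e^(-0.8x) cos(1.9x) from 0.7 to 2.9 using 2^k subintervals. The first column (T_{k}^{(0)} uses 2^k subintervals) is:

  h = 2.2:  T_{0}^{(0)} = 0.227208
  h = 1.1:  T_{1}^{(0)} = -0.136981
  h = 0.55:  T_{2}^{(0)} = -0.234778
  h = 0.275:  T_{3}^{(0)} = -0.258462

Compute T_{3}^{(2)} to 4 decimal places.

Richardson extrapolation on the trapezoidal column (denominator 4−1=3):
T_{2}^{(1)} = (4·(-0.234778) − (-0.136981)) / 3 = -0.267377
T_{3}^{(1)} = (4·(-0.258462) − (-0.234778)) / 3 = -0.266357
T_{3}^{(2)} = (16·(-0.266357) − (-0.267377)) / 15 = -0.266289
(Column j=1 coincides with Simpson's rule on the same nodes.)

-0.2663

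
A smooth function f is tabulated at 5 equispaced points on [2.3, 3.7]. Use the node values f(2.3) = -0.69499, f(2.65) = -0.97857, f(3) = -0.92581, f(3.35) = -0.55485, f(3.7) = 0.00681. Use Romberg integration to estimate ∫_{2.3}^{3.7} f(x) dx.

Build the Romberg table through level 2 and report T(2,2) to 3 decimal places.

-1.011

T(0,0) (trapezoid, 1 panel, h=1.4000): -0.48173
T(1,0) (trapezoid, 2 panels, h=0.7000): -0.88893
T(2,0) (trapezoid, 4 panels, h=0.3500): -0.98116
T(1,1) = -0.88893 + (-0.88893 − (-0.48173))/3 = -1.02466
T(2,1) = -0.98116 + (-0.98116 − (-0.88893))/3 = -1.01190
T(2,2) = -1.01190 + (-1.01190 − (-1.02466))/15 = -1.01105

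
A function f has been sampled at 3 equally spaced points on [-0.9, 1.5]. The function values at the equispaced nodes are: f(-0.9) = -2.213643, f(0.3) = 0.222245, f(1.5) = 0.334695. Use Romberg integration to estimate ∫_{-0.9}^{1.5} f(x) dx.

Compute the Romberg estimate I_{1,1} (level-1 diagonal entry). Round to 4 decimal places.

-0.3960

I_{0,0} (trapezoid, 1 panel, h=2.4000): -2.254738
I_{1,0} (trapezoid, 2 panels, h=1.2000): -0.860675
I_{1,1} = -0.860675 + (-0.860675 − (-2.254738))/3 = -0.395987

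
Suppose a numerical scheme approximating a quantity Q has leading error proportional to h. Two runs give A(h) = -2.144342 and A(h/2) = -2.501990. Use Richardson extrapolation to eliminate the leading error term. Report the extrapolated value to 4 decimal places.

The leading error scales as h; refining by a factor of 2 reduces it by 2^1 = 2.
Extrapolated value = (2·A(h/2) − A(h)) / (2 − 1)
= (2·(-2.501990) − (-2.144342)) / 1
= -2.859638 / 1 = -2.859638

-2.8596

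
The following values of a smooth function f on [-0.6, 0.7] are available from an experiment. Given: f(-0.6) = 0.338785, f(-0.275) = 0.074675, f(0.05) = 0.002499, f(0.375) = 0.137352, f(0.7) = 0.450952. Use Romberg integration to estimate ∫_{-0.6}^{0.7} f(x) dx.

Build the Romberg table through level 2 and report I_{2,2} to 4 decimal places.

0.1783

I_{0,0} (trapezoid, 1 panel, h=1.3000): 0.513329
I_{1,0} (trapezoid, 2 panels, h=0.6500): 0.258289
I_{2,0} (trapezoid, 4 panels, h=0.3250): 0.198053
I_{1,1} = 0.258289 + (0.258289 − 0.513329)/3 = 0.173276
I_{2,1} = 0.198053 + (0.198053 − 0.258289)/3 = 0.177974
I_{2,2} = 0.177974 + (0.177974 − 0.173276)/15 = 0.178287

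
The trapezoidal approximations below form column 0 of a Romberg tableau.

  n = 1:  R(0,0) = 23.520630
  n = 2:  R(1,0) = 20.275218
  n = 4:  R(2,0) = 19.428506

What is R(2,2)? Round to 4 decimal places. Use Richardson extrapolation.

Richardson extrapolation on the trapezoidal column (denominator 4−1=3):
R(1,1) = 20.275218 + (20.275218 − 23.520630)/3 = 19.193414
R(2,1) = (4·19.428506 − 20.275218) / 3 = 19.146269
R(2,2) = 19.146269 + (19.146269 − 19.193414)/15 = 19.143126

19.1431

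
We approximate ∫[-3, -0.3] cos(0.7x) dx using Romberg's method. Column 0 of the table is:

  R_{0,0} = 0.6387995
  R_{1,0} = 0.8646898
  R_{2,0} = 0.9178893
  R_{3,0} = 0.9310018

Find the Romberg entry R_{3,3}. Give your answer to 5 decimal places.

R_{1,1} = (4·0.8646898 − 0.6387995) / 3 = 0.9399866
R_{2,1} = (4·0.9178893 − 0.8646898) / 3 = 0.9356225
R_{3,1} = (4·0.9310018 − 0.9178893) / 3 = 0.9353726
R_{2,2} = 0.9356225 + (0.9356225 − 0.9399866)/15 = 0.9353316
R_{3,2} = 0.9353726 + (0.9353726 − 0.9356225)/15 = 0.9353559
R_{3,3} = (64·0.9353559 − 0.9353316) / 63 = 0.9353563

0.93536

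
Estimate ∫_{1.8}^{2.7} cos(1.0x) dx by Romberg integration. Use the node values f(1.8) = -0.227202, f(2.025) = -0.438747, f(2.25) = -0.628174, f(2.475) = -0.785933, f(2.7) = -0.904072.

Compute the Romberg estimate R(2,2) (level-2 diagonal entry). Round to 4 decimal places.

R(0,0) (trapezoid, 1 panel, h=0.9000): -0.509073
R(1,0) (trapezoid, 2 panels, h=0.4500): -0.537215
R(2,0) (trapezoid, 4 panels, h=0.2250): -0.544160
R(1,1) = -0.537215 + (-0.537215 − (-0.509073))/3 = -0.546596
R(2,1) = -0.544160 + (-0.544160 − (-0.537215))/3 = -0.546475
R(2,2) = -0.546475 + (-0.546475 − (-0.546596))/15 = -0.546467

-0.5465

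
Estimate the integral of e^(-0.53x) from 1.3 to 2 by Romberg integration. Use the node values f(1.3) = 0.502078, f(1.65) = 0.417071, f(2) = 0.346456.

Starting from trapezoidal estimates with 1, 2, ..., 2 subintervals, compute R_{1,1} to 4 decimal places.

0.2936

R_{0,0} (trapezoid, 1 panel, h=0.7000): 0.296987
R_{1,0} (trapezoid, 2 panels, h=0.3500): 0.294468
R_{1,1} = 0.294468 + (0.294468 − 0.296987)/3 = 0.293628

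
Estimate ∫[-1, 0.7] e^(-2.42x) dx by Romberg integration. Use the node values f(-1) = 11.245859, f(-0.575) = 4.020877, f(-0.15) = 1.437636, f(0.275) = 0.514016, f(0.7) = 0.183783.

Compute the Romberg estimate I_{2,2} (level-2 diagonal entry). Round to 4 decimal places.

I_{0,0} (trapezoid, 1 panel, h=1.7000): 9.715196
I_{1,0} (trapezoid, 2 panels, h=0.8500): 6.079588
I_{2,0} (trapezoid, 4 panels, h=0.4250): 4.967124
I_{1,1} = 6.079588 + (6.079588 − 9.715196)/3 = 4.867719
I_{2,1} = 4.967124 + (4.967124 − 6.079588)/3 = 4.596303
I_{2,2} = 4.596303 + (4.596303 − 4.867719)/15 = 4.578209

4.5782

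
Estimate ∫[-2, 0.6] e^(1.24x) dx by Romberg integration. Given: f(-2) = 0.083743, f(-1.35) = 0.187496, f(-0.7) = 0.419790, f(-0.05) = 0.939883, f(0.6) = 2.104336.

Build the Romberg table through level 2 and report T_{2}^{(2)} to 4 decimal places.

1.6302

T_{0}^{(0)} (trapezoid, 1 panel, h=2.6000): 2.844503
T_{1}^{(0)} (trapezoid, 2 panels, h=1.3000): 1.967978
T_{2}^{(0)} (trapezoid, 4 panels, h=0.6500): 1.716786
T_{1}^{(1)} = 1.967978 + (1.967978 − 2.844503)/3 = 1.675803
T_{2}^{(1)} = 1.716786 + (1.716786 − 1.967978)/3 = 1.633055
T_{2}^{(2)} = 1.633055 + (1.633055 − 1.675803)/15 = 1.630205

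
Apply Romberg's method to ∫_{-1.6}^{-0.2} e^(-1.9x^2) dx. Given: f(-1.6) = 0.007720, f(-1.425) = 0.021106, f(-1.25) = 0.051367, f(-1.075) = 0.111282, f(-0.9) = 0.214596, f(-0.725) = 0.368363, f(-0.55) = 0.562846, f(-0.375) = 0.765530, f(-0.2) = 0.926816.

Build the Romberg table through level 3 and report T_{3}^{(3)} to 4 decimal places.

0.4467

T_{0}^{(0)} (trapezoid, 1 panel, h=1.4000): 0.654175
T_{1}^{(0)} (trapezoid, 2 panels, h=0.7000): 0.477305
T_{2}^{(0)} (trapezoid, 4 panels, h=0.3500): 0.453627
T_{3}^{(0)} (trapezoid, 8 panels, h=0.1750): 0.448413
T_{1}^{(1)} = 0.477305 + (0.477305 − 0.654175)/3 = 0.418348
T_{2}^{(1)} = 0.453627 + (0.453627 − 0.477305)/3 = 0.445734
T_{3}^{(1)} = 0.448413 + (0.448413 − 0.453627)/3 = 0.446675
T_{2}^{(2)} = 0.445734 + (0.445734 − 0.418348)/15 = 0.447560
T_{3}^{(2)} = 0.446675 + (0.446675 − 0.445734)/15 = 0.446738
T_{3}^{(3)} = 0.446738 + (0.446738 − 0.447560)/63 = 0.446725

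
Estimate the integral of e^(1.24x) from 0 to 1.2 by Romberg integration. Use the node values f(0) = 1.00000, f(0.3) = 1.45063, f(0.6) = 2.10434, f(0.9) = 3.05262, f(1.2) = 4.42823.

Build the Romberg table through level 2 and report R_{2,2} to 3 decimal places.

2.765

R_{0,0} (trapezoid, 1 panel, h=1.2000): 3.25694
R_{1,0} (trapezoid, 2 panels, h=0.6000): 2.89107
R_{2,0} (trapezoid, 4 panels, h=0.3000): 2.79651
R_{1,1} = 2.89107 + (2.89107 − 3.25694)/3 = 2.76911
R_{2,1} = 2.79651 + (2.79651 − 2.89107)/3 = 2.76499
R_{2,2} = 2.76499 + (2.76499 − 2.76911)/15 = 2.76472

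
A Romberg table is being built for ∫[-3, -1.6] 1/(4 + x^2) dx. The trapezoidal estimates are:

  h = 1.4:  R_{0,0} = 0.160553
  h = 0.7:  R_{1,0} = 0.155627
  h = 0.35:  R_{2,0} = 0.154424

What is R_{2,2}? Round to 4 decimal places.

Richardson extrapolation on the trapezoidal column (denominator 4−1=3):
R_{1,1} = (4·0.155627 − 0.160553) / 3 = 0.153985
R_{2,1} = (4·0.154424 − 0.155627) / 3 = 0.154023
R_{2,2} = (16·0.154023 − 0.153985) / 15 = 0.154026

0.1540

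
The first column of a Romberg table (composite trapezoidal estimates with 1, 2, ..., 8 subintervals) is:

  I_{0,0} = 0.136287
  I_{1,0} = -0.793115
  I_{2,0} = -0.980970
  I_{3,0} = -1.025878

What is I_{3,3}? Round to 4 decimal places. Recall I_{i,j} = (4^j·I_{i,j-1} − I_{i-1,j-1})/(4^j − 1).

Richardson extrapolation on the trapezoidal column (denominator 4−1=3):
I_{1,1} = -0.793115 + (-0.793115 − 0.136287)/3 = -1.102916
I_{2,1} = (4·(-0.980970) − (-0.793115)) / 3 = -1.043588
I_{3,1} = (4·(-1.025878) − (-0.980970)) / 3 = -1.040847
I_{2,2} = (16·(-1.043588) − (-1.102916)) / 15 = -1.039633
I_{3,2} = -1.040847 + (-1.040847 − (-1.043588))/15 = -1.040664
I_{3,3} = -1.040664 + (-1.040664 − (-1.039633))/63 = -1.040680

-1.0407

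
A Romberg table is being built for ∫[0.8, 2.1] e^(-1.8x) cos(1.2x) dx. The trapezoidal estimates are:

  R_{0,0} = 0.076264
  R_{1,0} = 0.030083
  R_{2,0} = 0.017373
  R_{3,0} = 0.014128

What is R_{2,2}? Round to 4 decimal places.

0.0130

Richardson extrapolation on the trapezoidal column (denominator 4−1=3):
R_{1,1} = 0.030083 + (0.030083 − 0.076264)/3 = 0.014689
R_{2,1} = (4·0.017373 − 0.030083) / 3 = 0.013136
R_{2,2} = (16·0.013136 − 0.014689) / 15 = 0.013032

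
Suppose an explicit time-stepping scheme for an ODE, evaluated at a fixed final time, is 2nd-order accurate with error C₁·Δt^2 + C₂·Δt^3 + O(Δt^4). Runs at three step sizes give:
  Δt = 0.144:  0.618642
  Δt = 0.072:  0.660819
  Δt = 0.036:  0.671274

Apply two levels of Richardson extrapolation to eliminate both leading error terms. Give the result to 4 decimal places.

0.6747

First eliminate the Δt^2 term (factor 2^2 = 4):
  B₁ = (4·0.660819 − 0.618642)/3 = 0.674878
  B₂ = (4·0.671274 − 0.660819)/3 = 0.674759
Then eliminate the Δt^3 term (factor 2^3 = 8):
  (8·0.674759 − 0.674878)/7 = 0.674742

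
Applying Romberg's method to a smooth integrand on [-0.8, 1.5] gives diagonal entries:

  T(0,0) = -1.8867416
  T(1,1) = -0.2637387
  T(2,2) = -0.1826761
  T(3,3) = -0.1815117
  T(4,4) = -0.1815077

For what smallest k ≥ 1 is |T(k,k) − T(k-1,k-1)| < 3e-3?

|T(1,1) − T(0,0)| = 1.6230029 ≥ 3e-3
|T(2,2) − T(1,1)| = 0.0810626 ≥ 3e-3
|T(3,3) − T(2,2)| = 0.0011644 < 3e-3

k = 3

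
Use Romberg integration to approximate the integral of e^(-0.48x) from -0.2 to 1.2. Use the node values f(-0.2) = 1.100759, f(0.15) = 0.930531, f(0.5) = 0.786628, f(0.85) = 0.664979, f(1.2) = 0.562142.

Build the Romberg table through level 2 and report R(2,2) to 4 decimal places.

R(0,0) (trapezoid, 1 panel, h=1.4000): 1.164031
R(1,0) (trapezoid, 2 panels, h=0.7000): 1.132655
R(2,0) (trapezoid, 4 panels, h=0.3500): 1.124756
R(1,1) = 1.132655 + (1.132655 − 1.164031)/3 = 1.122196
R(2,1) = 1.124756 + (1.124756 − 1.132655)/3 = 1.122123
R(2,2) = 1.122123 + (1.122123 − 1.122196)/15 = 1.122118

1.1221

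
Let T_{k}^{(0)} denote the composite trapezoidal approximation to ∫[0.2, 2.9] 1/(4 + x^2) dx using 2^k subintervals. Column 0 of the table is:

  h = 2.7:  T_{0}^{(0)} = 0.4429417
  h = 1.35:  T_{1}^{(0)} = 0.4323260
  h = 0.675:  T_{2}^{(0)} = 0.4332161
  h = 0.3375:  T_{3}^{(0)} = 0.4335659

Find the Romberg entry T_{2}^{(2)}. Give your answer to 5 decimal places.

0.43383

Richardson extrapolation on the trapezoidal column (denominator 4−1=3):
T_{1}^{(1)} = 0.4323260 + (0.4323260 − 0.4429417)/3 = 0.4287874
T_{2}^{(1)} = 0.4332161 + (0.4332161 − 0.4323260)/3 = 0.4335128
T_{2}^{(2)} = (16·0.4335128 − 0.4287874) / 15 = 0.4338278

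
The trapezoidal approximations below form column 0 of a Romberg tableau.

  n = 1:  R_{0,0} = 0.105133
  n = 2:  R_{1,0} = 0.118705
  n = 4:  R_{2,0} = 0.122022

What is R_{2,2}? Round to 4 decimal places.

Richardson extrapolation on the trapezoidal column (denominator 4−1=3):
R_{1,1} = 0.118705 + (0.118705 − 0.105133)/3 = 0.123229
R_{2,1} = (4·0.122022 − 0.118705) / 3 = 0.123128
R_{2,2} = 0.123128 + (0.123128 − 0.123229)/15 = 0.123121

0.1231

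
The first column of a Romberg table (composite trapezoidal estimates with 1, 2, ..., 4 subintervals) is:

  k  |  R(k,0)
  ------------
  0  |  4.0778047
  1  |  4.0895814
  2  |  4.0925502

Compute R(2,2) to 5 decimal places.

4.09354

Richardson extrapolation on the trapezoidal column (denominator 4−1=3):
R(1,1) = 4.0895814 + (4.0895814 − 4.0778047)/3 = 4.0935070
R(2,1) = 4.0925502 + (4.0925502 − 4.0895814)/3 = 4.0935398
R(2,2) = (16·4.0935398 − 4.0935070) / 15 = 4.0935420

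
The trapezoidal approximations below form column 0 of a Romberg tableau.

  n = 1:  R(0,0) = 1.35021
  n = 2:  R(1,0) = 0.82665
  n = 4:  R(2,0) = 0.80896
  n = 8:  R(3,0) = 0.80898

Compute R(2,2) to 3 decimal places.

Richardson extrapolation on the trapezoidal column (denominator 4−1=3):
R(1,1) = 0.82665 + (0.82665 − 1.35021)/3 = 0.65213
R(2,1) = 0.80896 + (0.80896 − 0.82665)/3 = 0.80306
R(2,2) = 0.80306 + (0.80306 − 0.65213)/15 = 0.81312

0.813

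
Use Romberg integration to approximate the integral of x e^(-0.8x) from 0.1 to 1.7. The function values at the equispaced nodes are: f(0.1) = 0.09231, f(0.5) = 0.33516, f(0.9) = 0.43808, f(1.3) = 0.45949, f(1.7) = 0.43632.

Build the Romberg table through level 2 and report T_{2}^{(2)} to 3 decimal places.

0.611

T_{0}^{(0)} (trapezoid, 1 panel, h=1.6000): 0.42290
T_{1}^{(0)} (trapezoid, 2 panels, h=0.8000): 0.56192
T_{2}^{(0)} (trapezoid, 4 panels, h=0.4000): 0.59882
T_{1}^{(1)} = 0.56192 + (0.56192 − 0.42290)/3 = 0.60826
T_{2}^{(1)} = 0.59882 + (0.59882 − 0.56192)/3 = 0.61112
T_{2}^{(2)} = 0.61112 + (0.61112 − 0.60826)/15 = 0.61131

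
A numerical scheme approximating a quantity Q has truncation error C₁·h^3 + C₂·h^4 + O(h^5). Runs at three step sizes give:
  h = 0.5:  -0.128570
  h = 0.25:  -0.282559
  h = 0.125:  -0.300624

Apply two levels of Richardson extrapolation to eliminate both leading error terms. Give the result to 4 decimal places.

-0.3031

First eliminate the h^3 term (factor 2^3 = 8):
  B₁ = (8·(-0.282559) − (-0.128570))/7 = -0.304557
  B₂ = (8·(-0.300624) − (-0.282559))/7 = -0.303205
Then eliminate the h^4 term (factor 2^4 = 16):
  (16·(-0.303205) − (-0.304557))/15 = -0.303115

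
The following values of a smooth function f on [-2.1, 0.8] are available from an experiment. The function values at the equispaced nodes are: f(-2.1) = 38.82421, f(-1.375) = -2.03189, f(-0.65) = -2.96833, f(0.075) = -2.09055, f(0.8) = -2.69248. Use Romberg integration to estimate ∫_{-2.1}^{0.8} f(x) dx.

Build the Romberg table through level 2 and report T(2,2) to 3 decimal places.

T(0,0) (trapezoid, 1 panel, h=2.9000): 52.39101
T(1,0) (trapezoid, 2 panels, h=1.4500): 21.89143
T(2,0) (trapezoid, 4 panels, h=0.7250): 7.95694
T(1,1) = 21.89143 + (21.89143 − 52.39101)/3 = 11.72490
T(2,1) = 7.95694 + (7.95694 − 21.89143)/3 = 3.31211
T(2,2) = 3.31211 + (3.31211 − 11.72490)/15 = 2.75126

2.751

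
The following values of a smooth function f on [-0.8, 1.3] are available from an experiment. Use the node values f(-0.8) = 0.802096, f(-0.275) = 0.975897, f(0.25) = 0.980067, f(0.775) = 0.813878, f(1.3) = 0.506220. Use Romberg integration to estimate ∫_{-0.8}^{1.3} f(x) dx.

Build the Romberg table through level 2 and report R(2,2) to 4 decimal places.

1.8245

R(0,0) (trapezoid, 1 panel, h=2.1000): 1.373732
R(1,0) (trapezoid, 2 panels, h=1.0500): 1.715936
R(2,0) (trapezoid, 4 panels, h=0.5250): 1.797600
R(1,1) = 1.715936 + (1.715936 − 1.373732)/3 = 1.830004
R(2,1) = 1.797600 + (1.797600 − 1.715936)/3 = 1.824821
R(2,2) = 1.824821 + (1.824821 − 1.830004)/15 = 1.824475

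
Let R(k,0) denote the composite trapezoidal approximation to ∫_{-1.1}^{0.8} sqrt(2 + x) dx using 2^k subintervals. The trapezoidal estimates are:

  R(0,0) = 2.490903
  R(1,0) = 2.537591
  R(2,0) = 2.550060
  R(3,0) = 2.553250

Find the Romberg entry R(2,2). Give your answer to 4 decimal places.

R(1,1) = (4·2.537591 − 2.490903) / 3 = 2.553154
R(2,1) = 2.550060 + (2.550060 − 2.537591)/3 = 2.554216
R(2,2) = 2.554216 + (2.554216 − 2.553154)/15 = 2.554287

2.5543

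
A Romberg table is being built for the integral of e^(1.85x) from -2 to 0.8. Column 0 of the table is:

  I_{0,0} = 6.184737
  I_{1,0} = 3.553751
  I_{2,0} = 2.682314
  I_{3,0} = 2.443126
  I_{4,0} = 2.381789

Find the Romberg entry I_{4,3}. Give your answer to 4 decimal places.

Richardson extrapolation on the trapezoidal column (denominator 4−1=3):
I_{2,1} = (4·2.682314 − 3.553751) / 3 = 2.391835
I_{3,1} = 2.443126 + (2.443126 − 2.682314)/3 = 2.363397
I_{4,1} = 2.381789 + (2.381789 − 2.443126)/3 = 2.361343
I_{3,2} = 2.363397 + (2.363397 − 2.391835)/15 = 2.361501
I_{4,2} = 2.361343 + (2.361343 − 2.363397)/15 = 2.361206
I_{4,3} = (64·2.361206 − 2.361501) / 63 = 2.361201
(Column j=1 coincides with Simpson's rule on the same nodes.)

2.3612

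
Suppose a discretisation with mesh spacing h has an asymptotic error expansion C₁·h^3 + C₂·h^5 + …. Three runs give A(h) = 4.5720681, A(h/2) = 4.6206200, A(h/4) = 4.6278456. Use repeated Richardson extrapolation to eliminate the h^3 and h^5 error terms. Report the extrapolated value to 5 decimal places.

First eliminate the h^3 term (factor 2^3 = 8):
  B₁ = (8·4.6206200 − 4.5720681)/7 = 4.6275560
  B₂ = (8·4.6278456 − 4.6206200)/7 = 4.6288778
Then eliminate the h^5 term (factor 2^5 = 32):
  (32·4.6288778 − 4.6275560)/31 = 4.6289204

4.62892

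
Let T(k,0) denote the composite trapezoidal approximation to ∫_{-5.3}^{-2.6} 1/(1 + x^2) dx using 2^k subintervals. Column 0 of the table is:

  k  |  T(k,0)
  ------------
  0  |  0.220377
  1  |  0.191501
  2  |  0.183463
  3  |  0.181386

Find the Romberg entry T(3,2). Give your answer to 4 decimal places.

0.1807

T(2,1) = 0.183463 + (0.183463 − 0.191501)/3 = 0.180784
T(3,1) = (4·0.181386 − 0.183463) / 3 = 0.180694
T(3,2) = (16·0.180694 − 0.180784) / 15 = 0.180688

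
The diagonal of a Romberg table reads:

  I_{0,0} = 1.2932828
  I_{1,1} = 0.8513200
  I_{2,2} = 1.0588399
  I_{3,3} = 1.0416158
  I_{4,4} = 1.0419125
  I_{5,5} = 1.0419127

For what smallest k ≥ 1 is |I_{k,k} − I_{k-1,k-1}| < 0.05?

k = 3

|I_{1,1} − I_{0,0}| = 0.4419628 ≥ 0.05
|I_{2,2} − I_{1,1}| = 0.2075199 ≥ 0.05
|I_{3,3} − I_{2,2}| = 0.0172241 < 0.05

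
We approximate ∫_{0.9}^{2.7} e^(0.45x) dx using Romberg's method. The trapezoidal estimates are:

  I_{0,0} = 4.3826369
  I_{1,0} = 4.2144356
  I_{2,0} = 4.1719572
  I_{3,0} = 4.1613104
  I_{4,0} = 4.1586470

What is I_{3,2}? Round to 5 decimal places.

4.15776

Richardson extrapolation on the trapezoidal column (denominator 4−1=3):
I_{2,1} = (4·4.1719572 − 4.2144356) / 3 = 4.1577977
I_{3,1} = 4.1613104 + (4.1613104 − 4.1719572)/3 = 4.1577615
I_{3,2} = 4.1577615 + (4.1577615 − 4.1577977)/15 = 4.1577591
(Column j=1 coincides with Simpson's rule on the same nodes.)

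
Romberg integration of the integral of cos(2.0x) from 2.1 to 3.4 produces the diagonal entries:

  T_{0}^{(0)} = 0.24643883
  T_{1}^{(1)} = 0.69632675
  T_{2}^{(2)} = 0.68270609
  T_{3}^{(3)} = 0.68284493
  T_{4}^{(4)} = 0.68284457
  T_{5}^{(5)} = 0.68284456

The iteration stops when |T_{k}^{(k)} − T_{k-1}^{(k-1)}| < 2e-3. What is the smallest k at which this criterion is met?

k = 3

|T_{1}^{(1)} − T_{0}^{(0)}| = 0.44988792 ≥ 2e-3
|T_{2}^{(2)} − T_{1}^{(1)}| = 0.01362066 ≥ 2e-3
|T_{3}^{(3)} − T_{2}^{(2)}| = 0.00013884 < 2e-3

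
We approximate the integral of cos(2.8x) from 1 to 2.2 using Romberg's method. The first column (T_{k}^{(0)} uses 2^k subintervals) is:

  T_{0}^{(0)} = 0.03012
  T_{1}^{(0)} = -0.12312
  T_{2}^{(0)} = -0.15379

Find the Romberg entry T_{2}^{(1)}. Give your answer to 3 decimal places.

Richardson extrapolation on the trapezoidal column (denominator 4−1=3):
T_{2}^{(1)} = -0.15379 + (-0.15379 − (-0.12312))/3 = -0.16401
(Column j=1 coincides with Simpson's rule on the same nodes.)

-0.164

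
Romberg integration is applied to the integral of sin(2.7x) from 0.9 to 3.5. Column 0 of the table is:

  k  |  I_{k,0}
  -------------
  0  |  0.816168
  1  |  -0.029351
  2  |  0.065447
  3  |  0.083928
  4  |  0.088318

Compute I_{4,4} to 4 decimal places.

0.0898

Richardson extrapolation on the trapezoidal column (denominator 4−1=3):
I_{1,1} = -0.029351 + (-0.029351 − 0.816168)/3 = -0.311191
I_{2,1} = 0.065447 + (0.065447 − (-0.029351))/3 = 0.097046
I_{3,1} = (4·0.083928 − 0.065447) / 3 = 0.090088
I_{4,1} = (4·0.088318 − 0.083928) / 3 = 0.089781
I_{2,2} = 0.097046 + (0.097046 − (-0.311191))/15 = 0.124262
I_{3,2} = 0.090088 + (0.090088 − 0.097046)/15 = 0.089624
I_{4,2} = 0.089781 + (0.089781 − 0.090088)/15 = 0.089761
I_{3,3} = 0.089624 + (0.089624 − 0.124262)/63 = 0.089074
I_{4,3} = (64·0.089761 − 0.089624) / 63 = 0.089763
I_{4,4} = (256·0.089763 − 0.089074) / 255 = 0.089766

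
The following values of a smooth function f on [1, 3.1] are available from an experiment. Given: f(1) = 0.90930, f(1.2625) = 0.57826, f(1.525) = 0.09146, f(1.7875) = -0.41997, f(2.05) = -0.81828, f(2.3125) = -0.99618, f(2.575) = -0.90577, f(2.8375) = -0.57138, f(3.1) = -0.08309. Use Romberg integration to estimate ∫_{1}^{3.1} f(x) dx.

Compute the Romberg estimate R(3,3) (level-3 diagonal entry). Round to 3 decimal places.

R(0,0) (trapezoid, 1 panel, h=2.1000): 0.86752
R(1,0) (trapezoid, 2 panels, h=1.0500): -0.42543
R(2,0) (trapezoid, 4 panels, h=0.5250): -0.64023
R(3,0) (trapezoid, 8 panels, h=0.2625): -0.69005
R(1,1) = -0.42543 + (-0.42543 − 0.86752)/3 = -0.85641
R(2,1) = -0.64023 + (-0.64023 − (-0.42543))/3 = -0.71183
R(3,1) = -0.69005 + (-0.69005 − (-0.64023))/3 = -0.70666
R(2,2) = -0.71183 + (-0.71183 − (-0.85641))/15 = -0.70219
R(3,2) = -0.70666 + (-0.70666 − (-0.71183))/15 = -0.70632
R(3,3) = -0.70632 + (-0.70632 − (-0.70219))/63 = -0.70639

-0.706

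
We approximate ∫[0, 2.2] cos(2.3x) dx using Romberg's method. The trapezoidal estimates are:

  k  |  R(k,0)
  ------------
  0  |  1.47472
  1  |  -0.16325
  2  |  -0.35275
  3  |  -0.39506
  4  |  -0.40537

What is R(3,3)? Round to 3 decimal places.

-0.409

R(1,1) = -0.16325 + (-0.16325 − 1.47472)/3 = -0.70924
R(2,1) = (4·(-0.35275) − (-0.16325)) / 3 = -0.41592
R(3,1) = -0.39506 + (-0.39506 − (-0.35275))/3 = -0.40916
R(2,2) = (16·(-0.41592) − (-0.70924)) / 15 = -0.39637
R(3,2) = -0.40916 + (-0.40916 − (-0.41592))/15 = -0.40871
R(3,3) = (64·(-0.40871) − (-0.39637)) / 63 = -0.40891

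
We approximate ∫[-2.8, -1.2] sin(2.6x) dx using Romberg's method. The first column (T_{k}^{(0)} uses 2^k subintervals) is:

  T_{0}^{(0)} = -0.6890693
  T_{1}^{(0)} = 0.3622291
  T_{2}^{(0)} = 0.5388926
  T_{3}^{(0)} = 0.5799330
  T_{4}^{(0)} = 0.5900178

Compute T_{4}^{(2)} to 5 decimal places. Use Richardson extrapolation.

0.59336

T_{3}^{(1)} = (4·0.5799330 − 0.5388926) / 3 = 0.5936131
T_{4}^{(1)} = 0.5900178 + (0.5900178 − 0.5799330)/3 = 0.5933794
T_{4}^{(2)} = (16·0.5933794 − 0.5936131) / 15 = 0.5933638
(Column j=1 coincides with Simpson's rule on the same nodes.)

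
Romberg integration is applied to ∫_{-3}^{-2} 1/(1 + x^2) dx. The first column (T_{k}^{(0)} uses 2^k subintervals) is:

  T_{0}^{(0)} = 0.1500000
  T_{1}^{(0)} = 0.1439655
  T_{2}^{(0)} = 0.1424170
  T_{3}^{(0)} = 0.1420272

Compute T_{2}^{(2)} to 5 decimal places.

0.14190

T_{1}^{(1)} = (4·0.1439655 − 0.1500000) / 3 = 0.1419540
T_{2}^{(1)} = (4·0.1424170 − 0.1439655) / 3 = 0.1419008
T_{2}^{(2)} = (16·0.1419008 − 0.1419540) / 15 = 0.1418973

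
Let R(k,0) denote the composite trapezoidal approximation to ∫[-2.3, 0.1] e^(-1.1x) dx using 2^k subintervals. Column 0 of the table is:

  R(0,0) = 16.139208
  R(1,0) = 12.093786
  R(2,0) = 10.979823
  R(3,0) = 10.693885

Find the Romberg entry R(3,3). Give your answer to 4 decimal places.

10.5979

R(1,1) = 12.093786 + (12.093786 − 16.139208)/3 = 10.745312
R(2,1) = 10.979823 + (10.979823 − 12.093786)/3 = 10.608502
R(3,1) = (4·10.693885 − 10.979823) / 3 = 10.598572
R(2,2) = 10.608502 + (10.608502 − 10.745312)/15 = 10.599381
R(3,2) = (16·10.598572 − 10.608502) / 15 = 10.597910
R(3,3) = (64·10.597910 − 10.599381) / 63 = 10.597887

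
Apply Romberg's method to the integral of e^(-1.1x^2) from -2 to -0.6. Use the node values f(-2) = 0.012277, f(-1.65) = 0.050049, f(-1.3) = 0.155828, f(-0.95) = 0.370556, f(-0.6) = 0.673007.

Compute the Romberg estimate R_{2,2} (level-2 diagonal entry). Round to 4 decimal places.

R_{0,0} (trapezoid, 1 panel, h=1.4000): 0.479699
R_{1,0} (trapezoid, 2 panels, h=0.7000): 0.348929
R_{2,0} (trapezoid, 4 panels, h=0.3500): 0.321676
R_{1,1} = 0.348929 + (0.348929 − 0.479699)/3 = 0.305339
R_{2,1} = 0.321676 + (0.321676 − 0.348929)/3 = 0.312592
R_{2,2} = 0.312592 + (0.312592 − 0.305339)/15 = 0.313076

0.3131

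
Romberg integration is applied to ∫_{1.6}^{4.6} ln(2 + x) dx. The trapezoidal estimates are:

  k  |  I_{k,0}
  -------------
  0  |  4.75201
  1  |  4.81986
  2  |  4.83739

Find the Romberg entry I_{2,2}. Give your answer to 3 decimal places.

Richardson extrapolation on the trapezoidal column (denominator 4−1=3):
I_{1,1} = 4.81986 + (4.81986 − 4.75201)/3 = 4.84248
I_{2,1} = (4·4.83739 − 4.81986) / 3 = 4.84323
I_{2,2} = (16·4.84323 − 4.84248) / 15 = 4.84328

4.843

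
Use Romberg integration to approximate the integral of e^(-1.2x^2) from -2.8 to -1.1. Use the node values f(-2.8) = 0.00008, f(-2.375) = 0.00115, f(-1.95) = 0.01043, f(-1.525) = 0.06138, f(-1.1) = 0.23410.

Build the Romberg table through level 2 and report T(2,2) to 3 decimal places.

T(0,0) (trapezoid, 1 panel, h=1.7000): 0.19905
T(1,0) (trapezoid, 2 panels, h=0.8500): 0.10839
T(2,0) (trapezoid, 4 panels, h=0.4250): 0.08077
T(1,1) = 0.10839 + (0.10839 − 0.19905)/3 = 0.07817
T(2,1) = 0.08077 + (0.08077 − 0.10839)/3 = 0.07156
T(2,2) = 0.07156 + (0.07156 − 0.07817)/15 = 0.07112

0.071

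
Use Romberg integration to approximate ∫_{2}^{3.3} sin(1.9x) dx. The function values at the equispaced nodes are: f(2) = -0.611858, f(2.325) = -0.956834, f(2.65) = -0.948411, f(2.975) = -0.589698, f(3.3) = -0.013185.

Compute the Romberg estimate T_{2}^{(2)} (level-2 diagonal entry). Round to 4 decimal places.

T_{0}^{(0)} (trapezoid, 1 panel, h=1.3000): -0.406278
T_{1}^{(0)} (trapezoid, 2 panels, h=0.6500): -0.819606
T_{2}^{(0)} (trapezoid, 4 panels, h=0.3250): -0.912426
T_{1}^{(1)} = -0.819606 + (-0.819606 − (-0.406278))/3 = -0.957382
T_{2}^{(1)} = -0.912426 + (-0.912426 − (-0.819606))/3 = -0.943366
T_{2}^{(2)} = -0.943366 + (-0.943366 − (-0.957382))/15 = -0.942432

-0.9424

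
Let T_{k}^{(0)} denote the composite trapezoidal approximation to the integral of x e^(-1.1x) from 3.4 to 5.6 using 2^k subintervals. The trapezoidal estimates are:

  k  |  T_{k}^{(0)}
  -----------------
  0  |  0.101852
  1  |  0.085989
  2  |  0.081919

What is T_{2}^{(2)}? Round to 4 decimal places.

0.0806

T_{1}^{(1)} = 0.085989 + (0.085989 − 0.101852)/3 = 0.080701
T_{2}^{(1)} = (4·0.081919 − 0.085989) / 3 = 0.080562
T_{2}^{(2)} = 0.080562 + (0.080562 − 0.080701)/15 = 0.080553
(Column j=1 coincides with Simpson's rule on the same nodes.)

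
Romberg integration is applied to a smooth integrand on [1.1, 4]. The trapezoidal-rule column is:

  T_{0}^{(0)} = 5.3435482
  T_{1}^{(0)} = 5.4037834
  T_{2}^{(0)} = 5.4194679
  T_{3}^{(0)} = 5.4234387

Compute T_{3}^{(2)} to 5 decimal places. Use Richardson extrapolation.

5.42477

T_{2}^{(1)} = (4·5.4194679 − 5.4037834) / 3 = 5.4246961
T_{3}^{(1)} = 5.4234387 + (5.4234387 − 5.4194679)/3 = 5.4247623
T_{3}^{(2)} = 5.4247623 + (5.4247623 − 5.4246961)/15 = 5.4247667
(Column j=1 coincides with Simpson's rule on the same nodes.)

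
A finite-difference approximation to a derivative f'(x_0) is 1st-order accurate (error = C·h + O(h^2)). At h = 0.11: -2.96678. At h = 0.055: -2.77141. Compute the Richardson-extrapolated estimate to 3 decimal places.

-2.576

The leading error scales as h; refining by a factor of 2 reduces it by 2^1 = 2.
Extrapolated value = (2·A(h/2) − A(h)) / (2 − 1)
= (2·(-2.77141) − (-2.96678)) / 1
= -2.57604 / 1 = -2.57604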